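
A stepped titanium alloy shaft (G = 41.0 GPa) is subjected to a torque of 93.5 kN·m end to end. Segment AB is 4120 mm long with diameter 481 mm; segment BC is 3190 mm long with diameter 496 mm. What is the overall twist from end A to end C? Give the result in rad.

0.00301 rad

J_AB = π(0.481)⁴/32 = 5.26×10^-3 m⁴; J_BC = π(0.496)⁴/32 = 5.94×10^-3 m⁴.
θ = (T/G)·Σ L_i/J_i = (93500/41.0×10⁹)·(4.12/5.26×10^-3 + 3.19/5.94×10^-3) = 3.012×10^-3 rad.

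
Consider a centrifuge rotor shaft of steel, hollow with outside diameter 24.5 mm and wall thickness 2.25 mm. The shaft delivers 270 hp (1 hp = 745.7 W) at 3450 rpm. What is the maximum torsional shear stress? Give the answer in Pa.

ω = 2π·3450/60 = 361.3 rad/s, so T = P/ω = 270×745.7 / 361.3 = 557.3 N·m.
J = π(d_o⁴ − d_i⁴)/32 = π(0.0245⁴ − 0.0200⁴)/32 = 1.966×10^-8 m⁴.
τ_max = T·r/J = 557.3 × 0.0123 / 1.966×10^-8 = 3.472×10^8 Pa.

3.47e8 Pa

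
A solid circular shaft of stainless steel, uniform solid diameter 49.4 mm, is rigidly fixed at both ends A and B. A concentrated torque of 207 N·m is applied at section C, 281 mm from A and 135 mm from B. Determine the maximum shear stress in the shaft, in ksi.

With uniform GJ and both ends fixed, compatibility θ_AC = θ_CB gives T_A·a = T_B·b, together with T_A + T_B = T₀.
T_A = T₀·b/(a+b) = 207.0·135/416.0 = 67.18 N·m; T_B = 139.8 N·m.
τ in each portion: τ_AC = 2.84×10^6 Pa, τ_CB = 5.91×10^6 Pa; maximum is in CB.
τ_max = T_CB·r/J = 139.8·0.0247/5.85×10^-7 = 5.907×10^6 Pa.

0.857 ksi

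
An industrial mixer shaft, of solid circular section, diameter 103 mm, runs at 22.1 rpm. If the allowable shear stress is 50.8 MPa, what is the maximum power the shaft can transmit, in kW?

25.2 kW

J = πd⁴/32 = π(0.103)⁴/32 = 1.105×10^-5 m⁴.
T_max = τ_allow·J/r = 5.08×10^7 × 1.105×10^-5 / 0.0515 = 10900 N·m.
ω = 2π·22.1/60 = 2.314 rad/s, so P_max = T_max·ω = 2.522×10^4 W.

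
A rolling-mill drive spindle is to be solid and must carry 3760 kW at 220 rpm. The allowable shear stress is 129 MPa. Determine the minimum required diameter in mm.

186 mm

ω = 2π·220/60 = 23.04 rad/s, so T = P/ω = 3760×10³ / 23.04 = 163200 N·m.
For a solid shaft τ_max = 16T/(πd³), so d = (16T/(π τ_allow))^(1/3) = (16·163200/(π·1.29×10^8))^(1/3) = 0.1861 m.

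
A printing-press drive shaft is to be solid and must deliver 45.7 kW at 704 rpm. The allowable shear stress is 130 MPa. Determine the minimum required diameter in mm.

ω = 2π·704/60 = 73.72 rad/s, so T = P/ω = 45.7×10³ / 73.72 = 619.9 N·m.
For a solid shaft τ_max = 16T/(πd³), so d = (16T/(π τ_allow))^(1/3) = (16·619.9/(π·1.30×10^8))^(1/3) = 0.02896 m.

29.0 mm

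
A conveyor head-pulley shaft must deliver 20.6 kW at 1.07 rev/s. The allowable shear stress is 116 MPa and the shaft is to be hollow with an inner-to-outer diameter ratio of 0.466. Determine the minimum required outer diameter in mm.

52.1 mm

ω = 2π·1.07 = 6.723 rad/s, so T = P/ω = 20.6×10³ / 6.723 = 3064 N·m.
For a hollow shaft with d_i/d_o = 0.466: τ_max = 16T/(π d_o³ (1−k⁴)), so d_o = [16T/(π τ_allow (1−k⁴))]^(1/3) = [16·3064/(π·1.16×10^8·0.9528)]^(1/3) = 0.05207 m.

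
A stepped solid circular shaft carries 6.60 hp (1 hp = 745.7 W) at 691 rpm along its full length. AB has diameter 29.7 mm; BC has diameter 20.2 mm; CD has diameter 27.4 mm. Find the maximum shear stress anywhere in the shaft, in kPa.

42000 kPa

ω = 2π·691/60 = 72.36 rad/s, so T = P/ω = 6.60×745.7 / 72.36 = 68.01 N·m.
Under the same torque, τ_max = 16T/(πd³) is largest where d is smallest — segment BC (d = 20.2 mm).
τ_max = 16·68.01/(π·(0.0202)³) = 4.203×10^7 Pa.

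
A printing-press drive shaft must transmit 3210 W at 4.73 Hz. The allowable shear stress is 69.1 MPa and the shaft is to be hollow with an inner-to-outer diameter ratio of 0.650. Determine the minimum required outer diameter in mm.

21.3 mm

ω = 2π·4.73 = 29.72 rad/s, so T = P/ω = 3210 / 29.72 = 108.0 N·m.
For a hollow shaft with d_i/d_o = 0.650: τ_max = 16T/(π d_o³ (1−k⁴)), so d_o = [16T/(π τ_allow (1−k⁴))]^(1/3) = [16·108.0/(π·6.91×10^7·0.8215)]^(1/3) = 0.02132 m.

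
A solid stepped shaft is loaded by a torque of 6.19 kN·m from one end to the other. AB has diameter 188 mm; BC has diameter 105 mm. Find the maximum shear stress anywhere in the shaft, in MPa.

Under the same torque, τ_max = 16T/(πd³) is largest where d is smallest — segment BC (d = 105 mm).
τ_max = 16·6190/(π·(0.105)³) = 2.723×10^7 Pa.

27.2 MPa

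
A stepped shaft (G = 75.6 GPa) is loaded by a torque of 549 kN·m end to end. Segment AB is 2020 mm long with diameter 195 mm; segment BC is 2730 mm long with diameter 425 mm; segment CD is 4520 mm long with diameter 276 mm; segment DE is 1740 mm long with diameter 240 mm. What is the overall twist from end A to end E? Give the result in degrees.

J_AB = π(0.195)⁴/32 = 1.42×10^-4 m⁴; J_BC = π(0.425)⁴/32 = 3.20×10^-3 m⁴; J_CD = π(0.276)⁴/32 = 5.70×10^-4 m⁴; J_DE = π(0.240)⁴/32 = 3.26×10^-4 m⁴.
θ = (T/G)·Σ L_i/J_i = (549000/75.6×10⁹)·(2.02/1.42×10^-4 + 2.73/3.20×10^-3 + 4.52/5.70×10^-4 + 1.74/3.26×10^-4) = 0.2059 rad.

11.8°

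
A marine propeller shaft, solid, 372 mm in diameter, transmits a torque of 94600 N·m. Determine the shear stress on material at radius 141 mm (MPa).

7.09 MPa

J = πd⁴/32 = π(0.372)⁴/32 = 1.880×10^-3 m⁴.
Shear stress varies linearly with radius: τ = T·r/J = 94600 × 0.141 / 1.880×10^-3 = 7.095×10^6 Pa.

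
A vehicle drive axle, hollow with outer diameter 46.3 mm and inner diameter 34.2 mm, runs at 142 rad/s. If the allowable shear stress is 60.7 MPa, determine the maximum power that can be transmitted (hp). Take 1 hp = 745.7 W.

J = π(d_o⁴ − d_i⁴)/32 = π(0.0463⁴ − 0.0342⁴)/32 = 3.168×10^-7 m⁴.
T_max = τ_allow·J/r = 6.07×10^7 × 3.168×10^-7 / 0.0231 = 830.8 N·m.
ω = 142 rad/s, so P_max = T_max·ω = 1.180×10^5 W.

158 hp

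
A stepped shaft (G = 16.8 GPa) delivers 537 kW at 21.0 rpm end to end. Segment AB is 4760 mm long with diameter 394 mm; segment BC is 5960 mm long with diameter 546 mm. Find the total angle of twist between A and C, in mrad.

39.2 mrad

ω = 2π·21.0/60 = 2.199 rad/s, so T = P/ω = 537×10³ / 2.199 = 244200 N·m.
J_AB = π(0.394)⁴/32 = 2.37×10^-3 m⁴; J_BC = π(0.546)⁴/32 = 8.73×10^-3 m⁴.
θ = (T/G)·Σ L_i/J_i = (244200/16.8×10⁹)·(4.76/2.37×10^-3 + 5.96/8.73×10^-3) = 0.03917 rad.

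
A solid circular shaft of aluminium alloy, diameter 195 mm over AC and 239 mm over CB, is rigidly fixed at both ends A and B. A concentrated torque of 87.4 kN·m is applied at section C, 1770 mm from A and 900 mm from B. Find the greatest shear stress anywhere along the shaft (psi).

3860 psi

Compatibility: T_A·a/J_AC = T_B·b/J_CB with T_A + T_B = T₀.
J_AC = 1.42×10^-4 m⁴, J_CB = 3.20×10^-4 m⁴, so T_A = T₀·(J_AC/a)/((J_AC/a)+(J_CB/b)) = 16070 N·m, T_B = 71330 N·m.
τ in each portion: τ_AC = 1.10×10^7 Pa, τ_CB = 2.66×10^7 Pa; maximum is in CB.
τ_max = T_CB·r/J = 71330·0.119/3.20×10^-4 = 2.661×10^7 Pa.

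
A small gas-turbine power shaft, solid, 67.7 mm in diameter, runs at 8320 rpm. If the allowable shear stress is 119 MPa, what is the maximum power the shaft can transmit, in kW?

6320 kW

J = πd⁴/32 = π(0.0677)⁴/32 = 2.062×10^-6 m⁴.
T_max = τ_allow·J/r = 1.19×10^8 × 2.062×10^-6 / 0.0338 = 7250 N·m.
ω = 2π·8320/60 = 871.3 rad/s, so P_max = T_max·ω = 6.317×10^6 W.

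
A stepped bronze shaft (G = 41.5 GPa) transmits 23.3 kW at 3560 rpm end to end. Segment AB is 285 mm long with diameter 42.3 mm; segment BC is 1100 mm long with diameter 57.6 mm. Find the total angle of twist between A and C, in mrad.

2.90 mrad

ω = 2π·3560/60 = 372.8 rad/s, so T = P/ω = 23.3×10³ / 372.8 = 62.50 N·m.
J_AB = π(0.0423)⁴/32 = 3.14×10^-7 m⁴; J_BC = π(0.0576)⁴/32 = 1.08×10^-6 m⁴.
θ = (T/G)·Σ L_i/J_i = (62.50/41.5×10⁹)·(0.285/3.14×10^-7 + 1.10/1.08×10^-6) = 2.899×10^-3 rad.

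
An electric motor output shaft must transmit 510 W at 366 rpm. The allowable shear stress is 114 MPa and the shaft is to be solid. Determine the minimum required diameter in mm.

ω = 2π·366/60 = 38.33 rad/s, so T = P/ω = 510 / 38.33 = 13.31 N·m.
For a solid shaft τ_max = 16T/(πd³), so d = (16T/(π τ_allow))^(1/3) = (16·13.31/(π·1.14×10^8))^(1/3) = 0.008408 m.

8.41 mm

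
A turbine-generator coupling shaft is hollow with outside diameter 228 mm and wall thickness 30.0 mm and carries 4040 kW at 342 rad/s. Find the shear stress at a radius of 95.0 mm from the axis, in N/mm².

6.00 N/mm²

ω = 342 rad/s, so T = P/ω = 4040×10³ / 342.0 = 11810 N·m.
J = π(d_o⁴ − d_i⁴)/32 = π(0.228⁴ − 0.168⁴)/32 = 1.871×10^-4 m⁴.
Shear stress varies linearly with radius: τ = T·r/J = 11810 × 0.0950 / 1.871×10^-4 = 5.998×10^6 Pa.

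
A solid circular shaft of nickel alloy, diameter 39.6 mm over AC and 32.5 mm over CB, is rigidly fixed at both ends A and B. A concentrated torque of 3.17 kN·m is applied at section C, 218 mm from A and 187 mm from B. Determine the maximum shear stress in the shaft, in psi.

Compatibility: T_A·a/J_AC = T_B·b/J_CB with T_A + T_B = T₀.
J_AC = 2.41×10^-7 m⁴, J_CB = 1.10×10^-7 m⁴, so T_A = T₀·(J_AC/a)/((J_AC/a)+(J_CB/b)) = 2073 N·m, T_B = 1097 N·m.
τ in each portion: τ_AC = 1.70×10^8 Pa, τ_CB = 1.63×10^8 Pa; maximum is in AC.
τ_max = T_AC·r/J = 2073·0.0198/2.41×10^-7 = 1.700×10^8 Pa.

24700 psi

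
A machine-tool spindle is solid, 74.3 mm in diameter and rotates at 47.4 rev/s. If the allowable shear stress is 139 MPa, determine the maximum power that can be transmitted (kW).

3330 kW

J = πd⁴/32 = π(0.0743)⁴/32 = 2.992×10^-6 m⁴.
T_max = τ_allow·J/r = 1.39×10^8 × 2.992×10^-6 / 0.0371 = 11190 N·m.
ω = 2π·47.4 = 297.8 rad/s, so P_max = T_max·ω = 3.334×10^6 W.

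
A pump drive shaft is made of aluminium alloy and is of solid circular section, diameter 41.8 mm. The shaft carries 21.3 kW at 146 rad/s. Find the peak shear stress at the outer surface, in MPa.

10.2 MPa

ω = 146 rad/s, so T = P/ω = 21.3×10³ / 146.0 = 145.9 N·m.
J = πd⁴/32 = π(0.0418)⁴/32 = 2.997×10^-7 m⁴.
τ_max = T·r/J = 145.9 × 0.0209 / 2.997×10^-7 = 1.017×10^7 Pa.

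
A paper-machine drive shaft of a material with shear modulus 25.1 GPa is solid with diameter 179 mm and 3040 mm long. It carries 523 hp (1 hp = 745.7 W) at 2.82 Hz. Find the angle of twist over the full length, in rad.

ω = 2π·2.82 = 17.72 rad/s, so T = P/ω = 523×745.7 / 17.72 = 22010 N·m.
J = πd⁴/32 = π(0.179)⁴/32 = 1.008×10^-4 m⁴.
θ = T·L/(G·J) = 22010 × 3.04 / (25.1×10⁹ × 1.008×10^-4) = 0.02645 rad.

0.0264 rad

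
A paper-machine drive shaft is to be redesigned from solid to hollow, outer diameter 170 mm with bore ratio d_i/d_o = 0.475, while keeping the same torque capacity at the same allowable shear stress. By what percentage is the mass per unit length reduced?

Equal τ_max and T ⇒ the solid shaft needs d_s³ = d_o³(1−k⁴), so d_s = 170·(1−0.475⁴)^(1/3) = 167.1 mm.
Area ratio A_h/A_s = d_o²(1−k²)/d_s² = (1−k²)/(1−k⁴)^(2/3) = 0.8018.
Mass saving = 1 − 0.8018 = 19.8 %.

19.8 %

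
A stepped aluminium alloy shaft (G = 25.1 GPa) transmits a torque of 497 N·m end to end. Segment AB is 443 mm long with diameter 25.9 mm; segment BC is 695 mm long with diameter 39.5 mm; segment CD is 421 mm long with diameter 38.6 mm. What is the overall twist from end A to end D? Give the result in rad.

0.294 rad

J_AB = π(0.0259)⁴/32 = 4.42×10^-8 m⁴; J_BC = π(0.0395)⁴/32 = 2.39×10^-7 m⁴; J_CD = π(0.0386)⁴/32 = 2.18×10^-7 m⁴.
θ = (T/G)·Σ L_i/J_i = (497.0/25.1×10⁹)·(0.443/4.42×10^-8 + 0.695/2.39×10^-7 + 0.421/2.18×10^-7) = 0.2944 rad.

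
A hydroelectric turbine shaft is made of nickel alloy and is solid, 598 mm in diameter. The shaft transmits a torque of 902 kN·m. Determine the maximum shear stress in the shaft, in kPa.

21500 kPa

J = πd⁴/32 = π(0.598)⁴/32 = 0.01255 m⁴.
τ_max = T·r/J = 902000 × 0.299 / 0.01255 = 2.148×10^7 Pa.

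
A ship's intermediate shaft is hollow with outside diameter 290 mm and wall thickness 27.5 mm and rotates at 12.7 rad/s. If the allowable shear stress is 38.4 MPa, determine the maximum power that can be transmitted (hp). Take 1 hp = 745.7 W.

J = π(d_o⁴ − d_i⁴)/32 = π(0.290⁴ − 0.235⁴)/32 = 3.950×10^-4 m⁴.
T_max = τ_allow·J/r = 3.84×10^7 × 3.950×10^-4 / 0.145 = 104600 N·m.
ω = 12.7 rad/s, so P_max = T_max·ω = 1.328×10^6 W.

1780 hp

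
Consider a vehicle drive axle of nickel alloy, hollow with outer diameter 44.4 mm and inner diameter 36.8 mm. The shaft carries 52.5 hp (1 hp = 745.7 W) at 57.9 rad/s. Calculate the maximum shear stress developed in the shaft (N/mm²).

ω = 57.9 rad/s, so T = P/ω = 52.5×745.7 / 57.90 = 676.2 N·m.
J = π(d_o⁴ − d_i⁴)/32 = π(0.0444⁴ − 0.0368⁴)/32 = 2.015×10^-7 m⁴.
τ_max = T·r/J = 676.2 × 0.0222 / 2.015×10^-7 = 7.450×10^7 Pa.

74.5 N/mm²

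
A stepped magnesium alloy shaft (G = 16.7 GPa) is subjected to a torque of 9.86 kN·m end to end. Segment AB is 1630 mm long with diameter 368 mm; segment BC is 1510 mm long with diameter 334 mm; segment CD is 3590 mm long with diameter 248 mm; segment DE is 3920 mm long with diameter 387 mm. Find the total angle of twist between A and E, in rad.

0.00802 rad

J_AB = π(0.368)⁴/32 = 1.80×10^-3 m⁴; J_BC = π(0.334)⁴/32 = 1.22×10^-3 m⁴; J_CD = π(0.248)⁴/32 = 3.71×10^-4 m⁴; J_DE = π(0.387)⁴/32 = 2.20×10^-3 m⁴.
θ = (T/G)·Σ L_i/J_i = (9860/16.7×10⁹)·(1.63/1.80×10^-3 + 1.51/1.22×10^-3 + 3.59/3.71×10^-4 + 3.92/2.20×10^-3) = 8.023×10^-3 rad.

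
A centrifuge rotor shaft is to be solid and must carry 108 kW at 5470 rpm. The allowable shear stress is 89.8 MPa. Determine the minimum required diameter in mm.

22.0 mm

ω = 2π·5470/60 = 572.8 rad/s, so T = P/ω = 108×10³ / 572.8 = 188.5 N·m.
For a solid shaft τ_max = 16T/(πd³), so d = (16T/(π τ_allow))^(1/3) = (16·188.5/(π·8.98×10^7))^(1/3) = 0.02203 m.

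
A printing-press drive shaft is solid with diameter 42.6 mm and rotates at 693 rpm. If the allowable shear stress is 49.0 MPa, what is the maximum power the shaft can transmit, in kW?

54.0 kW

J = πd⁴/32 = π(0.0426)⁴/32 = 3.233×10^-7 m⁴.
T_max = τ_allow·J/r = 4.90×10^7 × 3.233×10^-7 / 0.0213 = 743.8 N·m.
ω = 2π·693/60 = 72.57 rad/s, so P_max = T_max·ω = 5.398×10^4 W.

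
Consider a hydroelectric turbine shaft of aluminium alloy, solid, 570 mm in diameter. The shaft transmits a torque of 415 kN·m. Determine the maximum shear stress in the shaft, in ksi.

J = πd⁴/32 = π(0.570)⁴/32 = 0.01036 m⁴.
τ_max = T·r/J = 415000 × 0.285 / 0.01036 = 1.141×10^7 Pa.

1.66 ksi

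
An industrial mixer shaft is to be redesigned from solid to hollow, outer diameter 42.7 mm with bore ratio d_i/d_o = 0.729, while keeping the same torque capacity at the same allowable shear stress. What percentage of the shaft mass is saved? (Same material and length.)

Equal τ_max and T ⇒ the solid shaft needs d_s³ = d_o³(1−k⁴), so d_s = 42.7·(1−0.729⁴)^(1/3) = 38.23 mm.
Area ratio A_h/A_s = d_o²(1−k²)/d_s² = (1−k²)/(1−k⁴)^(2/3) = 0.5846.
Mass saving = 1 − 0.5846 = 41.5 %.

41.5 %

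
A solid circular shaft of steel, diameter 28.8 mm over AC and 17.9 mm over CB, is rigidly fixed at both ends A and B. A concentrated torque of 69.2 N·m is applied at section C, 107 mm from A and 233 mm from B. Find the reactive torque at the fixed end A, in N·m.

Compatibility: T_A·a/J_AC = T_B·b/J_CB with T_A + T_B = T₀.
J_AC = 6.75×10^-8 m⁴, J_CB = 1.01×10^-8 m⁴, so T_A = T₀·(J_AC/a)/((J_AC/a)+(J_CB/b)) = 64.76 N·m, T_B = 4.438 N·m.

64.8 N·m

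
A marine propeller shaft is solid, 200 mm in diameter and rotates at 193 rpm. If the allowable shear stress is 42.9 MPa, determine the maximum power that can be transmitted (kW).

1360 kW

J = πd⁴/32 = π(0.200)⁴/32 = 1.571×10^-4 m⁴.
T_max = τ_allow·J/r = 4.29×10^7 × 1.571×10^-4 / 0.100 = 67390 N·m.
ω = 2π·193/60 = 20.21 rad/s, so P_max = T_max·ω = 1.362×10^6 W.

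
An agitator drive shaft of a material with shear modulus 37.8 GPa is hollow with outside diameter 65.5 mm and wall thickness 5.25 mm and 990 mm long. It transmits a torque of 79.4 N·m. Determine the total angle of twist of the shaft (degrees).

0.131°

J = π(d_o⁴ − d_i⁴)/32 = π(0.0655⁴ − 0.0550⁴)/32 = 9.087×10^-7 m⁴.
θ = T·L/(G·J) = 79.40 × 0.990 / (37.8×10⁹ × 9.087×10^-7) = 2.289×10^-3 rad.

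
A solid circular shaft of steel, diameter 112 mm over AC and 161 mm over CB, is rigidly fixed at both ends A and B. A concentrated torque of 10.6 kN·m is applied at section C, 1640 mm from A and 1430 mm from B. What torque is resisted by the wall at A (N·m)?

1800 N·m

Compatibility: T_A·a/J_AC = T_B·b/J_CB with T_A + T_B = T₀.
J_AC = 1.54×10^-5 m⁴, J_CB = 6.60×10^-5 m⁴, so T_A = T₀·(J_AC/a)/((J_AC/a)+(J_CB/b)) = 1797 N·m, T_B = 8803 N·m.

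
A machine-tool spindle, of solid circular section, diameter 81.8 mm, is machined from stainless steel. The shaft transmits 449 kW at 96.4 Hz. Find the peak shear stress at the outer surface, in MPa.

ω = 2π·96.4 = 605.7 rad/s, so T = P/ω = 449×10³ / 605.7 = 741.3 N·m.
J = πd⁴/32 = π(0.0818)⁴/32 = 4.396×10^-6 m⁴.
τ_max = T·r/J = 741.3 × 0.0409 / 4.396×10^-6 = 6.898×10^6 Pa.

6.90 MPa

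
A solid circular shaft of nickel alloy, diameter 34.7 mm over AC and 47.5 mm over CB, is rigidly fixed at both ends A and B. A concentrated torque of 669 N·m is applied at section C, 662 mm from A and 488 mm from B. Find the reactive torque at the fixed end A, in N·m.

116 N·m

Compatibility: T_A·a/J_AC = T_B·b/J_CB with T_A + T_B = T₀.
J_AC = 1.42×10^-7 m⁴, J_CB = 5.00×10^-7 m⁴, so T_A = T₀·(J_AC/a)/((J_AC/a)+(J_CB/b)) = 116.1 N·m, T_B = 552.9 N·m.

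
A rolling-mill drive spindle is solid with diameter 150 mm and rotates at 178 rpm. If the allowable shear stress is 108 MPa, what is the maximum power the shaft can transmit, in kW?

J = πd⁴/32 = π(0.150)⁴/32 = 4.970×10^-5 m⁴.
T_max = τ_allow·J/r = 1.08×10^8 × 4.970×10^-5 / 0.0750 = 71570 N·m.
ω = 2π·178/60 = 18.64 rad/s, so P_max = T_max·ω = 1.334×10^6 W.

1330 kW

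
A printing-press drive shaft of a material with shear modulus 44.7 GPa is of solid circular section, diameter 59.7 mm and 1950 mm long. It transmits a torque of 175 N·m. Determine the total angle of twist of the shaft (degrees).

J = πd⁴/32 = π(0.0597)⁴/32 = 1.247×10^-6 m⁴.
θ = T·L/(G·J) = 175.0 × 1.95 / (44.7×10⁹ × 1.247×10^-6) = 6.122×10^-3 rad.

0.351°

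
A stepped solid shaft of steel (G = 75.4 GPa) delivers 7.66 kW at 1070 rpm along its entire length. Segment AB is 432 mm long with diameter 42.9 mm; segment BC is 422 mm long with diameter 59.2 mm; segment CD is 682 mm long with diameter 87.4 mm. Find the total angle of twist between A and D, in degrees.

0.0919°

ω = 2π·1070/60 = 112.1 rad/s, so T = P/ω = 7.66×10³ / 112.1 = 68.36 N·m.
J_AB = π(0.0429)⁴/32 = 3.33×10^-7 m⁴; J_BC = π(0.0592)⁴/32 = 1.21×10^-6 m⁴; J_CD = π(0.0874)⁴/32 = 5.73×10^-6 m⁴.
θ = (T/G)·Σ L_i/J_i = (68.36/75.4×10⁹)·(0.432/3.33×10^-7 + 0.422/1.21×10^-6 + 0.682/5.73×10^-6) = 1.603×10^-3 rad.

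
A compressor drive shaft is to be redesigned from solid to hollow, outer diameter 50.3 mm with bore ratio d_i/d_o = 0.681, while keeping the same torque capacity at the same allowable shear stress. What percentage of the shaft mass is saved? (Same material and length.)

37.0 %

Equal τ_max and T ⇒ the solid shaft needs d_s³ = d_o³(1−k⁴), so d_s = 50.3·(1−0.681⁴)^(1/3) = 46.40 mm.
Area ratio A_h/A_s = d_o²(1−k²)/d_s² = (1−k²)/(1−k⁴)^(2/3) = 0.6302.
Mass saving = 1 − 0.6302 = 37.0 %.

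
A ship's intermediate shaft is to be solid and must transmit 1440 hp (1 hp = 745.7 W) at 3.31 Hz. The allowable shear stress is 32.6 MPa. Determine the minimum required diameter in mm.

ω = 2π·3.31 = 20.80 rad/s, so T = P/ω = 1440×745.7 / 20.80 = 51630 N·m.
For a solid shaft τ_max = 16T/(πd³), so d = (16T/(π τ_allow))^(1/3) = (16·51630/(π·3.26×10^7))^(1/3) = 0.2006 m.

201 mm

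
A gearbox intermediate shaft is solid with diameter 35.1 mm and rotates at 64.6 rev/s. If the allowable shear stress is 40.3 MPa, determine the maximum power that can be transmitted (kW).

139 kW

J = πd⁴/32 = π(0.0351)⁴/32 = 1.490×10^-7 m⁴.
T_max = τ_allow·J/r = 4.03×10^7 × 1.490×10^-7 / 0.0175 = 342.2 N·m.
ω = 2π·64.6 = 405.9 rad/s, so P_max = T_max·ω = 1.389×10^5 W.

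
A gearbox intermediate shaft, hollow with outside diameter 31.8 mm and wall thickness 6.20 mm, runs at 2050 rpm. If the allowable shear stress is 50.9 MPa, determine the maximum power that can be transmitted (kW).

59.4 kW

J = π(d_o⁴ − d_i⁴)/32 = π(0.0318⁴ − 0.0194⁴)/32 = 8.649×10^-8 m⁴.
T_max = τ_allow·J/r = 5.09×10^7 × 8.649×10^-8 / 0.0159 = 276.9 N·m.
ω = 2π·2050/60 = 214.7 rad/s, so P_max = T_max·ω = 5.944×10^4 W.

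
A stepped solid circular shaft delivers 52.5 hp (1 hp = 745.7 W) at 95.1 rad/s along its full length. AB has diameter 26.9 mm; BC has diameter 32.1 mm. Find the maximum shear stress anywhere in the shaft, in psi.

15600 psi

ω = 95.1 rad/s, so T = P/ω = 52.5×745.7 / 95.10 = 411.7 N·m.
Under the same torque, τ_max = 16T/(πd³) is largest where d is smallest — segment AB (d = 26.9 mm).
τ_max = 16·411.7/(π·(0.0269)³) = 1.077×10^8 Pa.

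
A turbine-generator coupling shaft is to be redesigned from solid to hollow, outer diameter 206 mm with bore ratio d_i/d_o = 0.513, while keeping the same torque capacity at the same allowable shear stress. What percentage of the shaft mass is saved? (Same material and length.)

Equal τ_max and T ⇒ the solid shaft needs d_s³ = d_o³(1−k⁴), so d_s = 206·(1−0.513⁴)^(1/3) = 201.1 mm.
Area ratio A_h/A_s = d_o²(1−k²)/d_s² = (1−k²)/(1−k⁴)^(2/3) = 0.7729.
Mass saving = 1 − 0.7729 = 22.7 %.

22.7 %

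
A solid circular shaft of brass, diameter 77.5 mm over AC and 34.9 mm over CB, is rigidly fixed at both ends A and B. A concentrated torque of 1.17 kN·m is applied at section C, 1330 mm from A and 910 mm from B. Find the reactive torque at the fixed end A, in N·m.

1100 N·m

Compatibility: T_A·a/J_AC = T_B·b/J_CB with T_A + T_B = T₀.
J_AC = 3.54×10^-6 m⁴, J_CB = 1.46×10^-7 m⁴, so T_A = T₀·(J_AC/a)/((J_AC/a)+(J_CB/b)) = 1104 N·m, T_B = 66.33 N·m.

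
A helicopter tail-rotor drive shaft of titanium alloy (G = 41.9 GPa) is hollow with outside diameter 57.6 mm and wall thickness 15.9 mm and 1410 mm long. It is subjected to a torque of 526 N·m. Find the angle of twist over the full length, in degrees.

0.978°

J = π(d_o⁴ − d_i⁴)/32 = π(0.0576⁴ − 0.0258⁴)/32 = 1.037×10^-6 m⁴.
θ = T·L/(G·J) = 526.0 × 1.41 / (41.9×10⁹ × 1.037×10^-6) = 0.01707 rad.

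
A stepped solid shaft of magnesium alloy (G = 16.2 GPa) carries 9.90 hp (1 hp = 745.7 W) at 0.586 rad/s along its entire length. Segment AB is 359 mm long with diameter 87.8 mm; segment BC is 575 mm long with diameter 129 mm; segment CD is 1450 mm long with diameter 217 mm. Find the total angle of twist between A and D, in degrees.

ω = 0.586 rad/s, so T = P/ω = 9.90×745.7 / 0.5860 = 12600 N·m.
J_AB = π(0.0878)⁴/32 = 5.83×10^-6 m⁴; J_BC = π(0.129)⁴/32 = 2.72×10^-5 m⁴; J_CD = π(0.217)⁴/32 = 2.18×10^-4 m⁴.
θ = (T/G)·Σ L_i/J_i = (12600/16.2×10⁹)·(0.359/5.83×10^-6 + 0.575/2.72×10^-5 + 1.45/2.18×10^-4) = 0.06948 rad.

3.98°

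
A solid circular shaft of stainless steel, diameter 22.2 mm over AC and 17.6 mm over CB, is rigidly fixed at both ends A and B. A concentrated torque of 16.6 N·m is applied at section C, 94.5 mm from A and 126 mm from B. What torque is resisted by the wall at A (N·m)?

12.8 N·m

Compatibility: T_A·a/J_AC = T_B·b/J_CB with T_A + T_B = T₀.
J_AC = 2.38×10^-8 m⁴, J_CB = 9.42×10^-9 m⁴, so T_A = T₀·(J_AC/a)/((J_AC/a)+(J_CB/b)) = 12.81 N·m, T_B = 3.794 N·m.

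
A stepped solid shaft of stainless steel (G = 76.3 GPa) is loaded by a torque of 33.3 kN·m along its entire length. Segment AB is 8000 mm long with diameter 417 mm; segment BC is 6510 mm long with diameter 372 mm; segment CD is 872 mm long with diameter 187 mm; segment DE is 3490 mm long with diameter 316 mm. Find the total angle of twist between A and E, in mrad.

7.41 mrad

J_AB = π(0.417)⁴/32 = 2.97×10^-3 m⁴; J_BC = π(0.372)⁴/32 = 1.88×10^-3 m⁴; J_CD = π(0.187)⁴/32 = 1.20×10^-4 m⁴; J_DE = π(0.316)⁴/32 = 9.79×10^-4 m⁴.
θ = (T/G)·Σ L_i/J_i = (33300/76.3×10⁹)·(8.00/2.97×10^-3 + 6.51/1.88×10^-3 + 0.872/1.20×10^-4 + 3.49/9.79×10^-4) = 7.413×10^-3 rad.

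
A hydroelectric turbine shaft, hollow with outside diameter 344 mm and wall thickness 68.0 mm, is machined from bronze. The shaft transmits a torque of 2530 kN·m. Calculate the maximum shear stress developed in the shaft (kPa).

365000 kPa

J = π(d_o⁴ − d_i⁴)/32 = π(0.344⁴ − 0.208⁴)/32 = 1.191×10^-3 m⁴.
τ_max = T·r/J = 2.530e6 × 0.172 / 1.191×10^-3 = 3.654×10^8 Pa.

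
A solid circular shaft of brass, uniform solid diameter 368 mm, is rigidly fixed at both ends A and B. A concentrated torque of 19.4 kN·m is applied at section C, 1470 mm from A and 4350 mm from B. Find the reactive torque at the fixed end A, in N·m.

14500 N·m

With uniform GJ and both ends fixed, compatibility θ_AC = θ_CB gives T_A·a = T_B·b, together with T_A + T_B = T₀.
T_A = T₀·b/(a+b) = 19400·4350/5820 = 14500 N·m; T_B = 4900 N·m.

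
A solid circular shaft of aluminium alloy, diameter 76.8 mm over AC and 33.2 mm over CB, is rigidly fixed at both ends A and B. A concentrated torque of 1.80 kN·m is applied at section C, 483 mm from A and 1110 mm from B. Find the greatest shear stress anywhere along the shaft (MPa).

19.9 MPa

Compatibility: T_A·a/J_AC = T_B·b/J_CB with T_A + T_B = T₀.
J_AC = 3.42×10^-6 m⁴, J_CB = 1.19×10^-7 m⁴, so T_A = T₀·(J_AC/a)/((J_AC/a)+(J_CB/b)) = 1773 N·m, T_B = 26.94 N·m.
τ in each portion: τ_AC = 1.99×10^7 Pa, τ_CB = 3.75×10^6 Pa; maximum is in AC.
τ_max = T_AC·r/J = 1773·0.0384/3.42×10^-6 = 1.993×10^7 Pa.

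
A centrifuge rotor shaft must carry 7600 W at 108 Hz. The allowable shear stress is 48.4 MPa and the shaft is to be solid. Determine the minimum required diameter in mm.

10.6 mm

ω = 2π·108 = 678.6 rad/s, so T = P/ω = 7600 / 678.6 = 11.20 N·m.
For a solid shaft τ_max = 16T/(πd³), so d = (16T/(π τ_allow))^(1/3) = (16·11.20/(π·4.84×10^7))^(1/3) = 0.01056 m.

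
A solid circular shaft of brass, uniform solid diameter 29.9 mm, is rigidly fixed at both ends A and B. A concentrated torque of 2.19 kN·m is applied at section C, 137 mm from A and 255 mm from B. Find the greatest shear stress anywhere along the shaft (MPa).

With uniform GJ and both ends fixed, compatibility θ_AC = θ_CB gives T_A·a = T_B·b, together with T_A + T_B = T₀.
T_A = T₀·b/(a+b) = 2190·255/392.0 = 1425 N·m; T_B = 765.4 N·m.
τ in each portion: τ_AC = 2.71×10^8 Pa, τ_CB = 1.46×10^8 Pa; maximum is in AC.
τ_max = T_AC·r/J = 1425·0.0149/7.85×10^-8 = 2.714×10^8 Pa.

271 MPa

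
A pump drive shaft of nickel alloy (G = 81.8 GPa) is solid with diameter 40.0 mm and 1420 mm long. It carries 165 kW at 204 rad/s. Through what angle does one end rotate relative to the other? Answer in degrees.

3.20°

ω = 204 rad/s, so T = P/ω = 165×10³ / 204.0 = 808.8 N·m.
J = πd⁴/32 = π(0.0400)⁴/32 = 2.513×10^-7 m⁴.
θ = T·L/(G·J) = 808.8 × 1.42 / (81.8×10⁹ × 2.513×10^-7) = 0.05587 rad.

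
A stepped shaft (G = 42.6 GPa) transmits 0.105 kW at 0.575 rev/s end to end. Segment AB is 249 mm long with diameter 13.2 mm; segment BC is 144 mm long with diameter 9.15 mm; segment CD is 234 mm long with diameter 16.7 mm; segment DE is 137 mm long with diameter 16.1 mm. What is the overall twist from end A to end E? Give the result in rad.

ω = 2π·0.575 = 3.613 rad/s, so T = P/ω = 0.105×10³ / 3.613 = 29.06 N·m.
J_AB = π(0.0132)⁴/32 = 2.98×10^-9 m⁴; J_BC = π(0.00915)⁴/32 = 6.88×10^-10 m⁴; J_CD = π(0.0167)⁴/32 = 7.64×10^-9 m⁴; J_DE = π(0.0161)⁴/32 = 6.60×10^-9 m⁴.
θ = (T/G)·Σ L_i/J_i = (29.06/42.6×10⁹)·(0.249/2.98×10^-9 + 0.144/6.88×10^-10 + 0.234/7.64×10^-9 + 0.137/6.60×10^-9) = 0.2348 rad.

0.235 rad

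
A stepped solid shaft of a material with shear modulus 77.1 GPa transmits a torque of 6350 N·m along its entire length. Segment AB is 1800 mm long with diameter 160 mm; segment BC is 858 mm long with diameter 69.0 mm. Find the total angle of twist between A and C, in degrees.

J_AB = π(0.160)⁴/32 = 6.43×10^-5 m⁴; J_BC = π(0.0690)⁴/32 = 2.23×10^-6 m⁴.
θ = (T/G)·Σ L_i/J_i = (6350/77.1×10⁹)·(1.80/6.43×10^-5 + 0.858/2.23×10^-6) = 0.03406 rad.

1.95°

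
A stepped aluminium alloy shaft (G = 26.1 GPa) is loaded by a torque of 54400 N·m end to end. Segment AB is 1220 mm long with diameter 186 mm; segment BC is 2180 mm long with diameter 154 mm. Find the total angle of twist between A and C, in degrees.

J_AB = π(0.186)⁴/32 = 1.18×10^-4 m⁴; J_BC = π(0.154)⁴/32 = 5.52×10^-5 m⁴.
θ = (T/G)·Σ L_i/J_i = (54400/26.1×10⁹)·(1.22/1.18×10^-4 + 2.18/5.52×10^-5) = 0.1039 rad.

5.95°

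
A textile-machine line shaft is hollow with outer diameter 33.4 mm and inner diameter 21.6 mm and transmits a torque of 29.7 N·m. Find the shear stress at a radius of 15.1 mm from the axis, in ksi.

J = π(d_o⁴ − d_i⁴)/32 = π(0.0334⁴ − 0.0216⁴)/32 = 1.008×10^-7 m⁴.
Shear stress varies linearly with radius: τ = T·r/J = 29.70 × 0.0151 / 1.008×10^-7 = 4.449×10^6 Pa.

0.645 ksi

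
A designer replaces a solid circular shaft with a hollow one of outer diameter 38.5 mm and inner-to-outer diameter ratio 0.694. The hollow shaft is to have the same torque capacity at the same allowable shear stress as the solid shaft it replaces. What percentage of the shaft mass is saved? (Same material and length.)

38.2 %

Equal τ_max and T ⇒ the solid shaft needs d_s³ = d_o³(1−k⁴), so d_s = 38.5·(1−0.694⁴)^(1/3) = 35.26 mm.
Area ratio A_h/A_s = d_o²(1−k²)/d_s² = (1−k²)/(1−k⁴)^(2/3) = 0.6181.
Mass saving = 1 − 0.6181 = 38.2 %.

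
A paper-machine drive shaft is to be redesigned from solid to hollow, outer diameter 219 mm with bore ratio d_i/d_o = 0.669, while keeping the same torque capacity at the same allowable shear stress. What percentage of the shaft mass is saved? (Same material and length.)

Equal τ_max and T ⇒ the solid shaft needs d_s³ = d_o³(1−k⁴), so d_s = 219·(1−0.669⁴)^(1/3) = 203.3 mm.
Area ratio A_h/A_s = d_o²(1−k²)/d_s² = (1−k²)/(1−k⁴)^(2/3) = 0.6412.
Mass saving = 1 − 0.6412 = 35.9 %.

35.9 %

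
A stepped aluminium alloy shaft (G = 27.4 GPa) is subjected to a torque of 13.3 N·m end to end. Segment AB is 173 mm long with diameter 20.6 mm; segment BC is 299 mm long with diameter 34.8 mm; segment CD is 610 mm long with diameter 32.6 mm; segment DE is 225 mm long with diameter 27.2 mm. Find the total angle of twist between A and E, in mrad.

10.5 mrad

J_AB = π(0.0206)⁴/32 = 1.77×10^-8 m⁴; J_BC = π(0.0348)⁴/32 = 1.44×10^-7 m⁴; J_CD = π(0.0326)⁴/32 = 1.11×10^-7 m⁴; J_DE = π(0.0272)⁴/32 = 5.37×10^-8 m⁴.
θ = (T/G)·Σ L_i/J_i = (13.30/27.4×10⁹)·(0.173/1.77×10^-8 + 0.299/1.44×10^-7 + 0.610/1.11×10^-7 + 0.225/5.37×10^-8) = 0.01046 rad.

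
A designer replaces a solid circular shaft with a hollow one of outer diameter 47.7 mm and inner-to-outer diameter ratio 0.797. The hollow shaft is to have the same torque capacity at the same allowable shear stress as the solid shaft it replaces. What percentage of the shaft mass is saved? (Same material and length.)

Equal τ_max and T ⇒ the solid shaft needs d_s³ = d_o³(1−k⁴), so d_s = 47.7·(1−0.797⁴)^(1/3) = 40.15 mm.
Area ratio A_h/A_s = d_o²(1−k²)/d_s² = (1−k²)/(1−k⁴)^(2/3) = 0.5148.
Mass saving = 1 − 0.5148 = 48.5 %.

48.5 %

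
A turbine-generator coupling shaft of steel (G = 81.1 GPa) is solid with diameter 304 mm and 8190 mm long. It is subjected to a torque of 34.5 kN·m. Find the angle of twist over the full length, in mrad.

J = πd⁴/32 = π(0.304)⁴/32 = 8.385×10^-4 m⁴.
θ = T·L/(G·J) = 34500 × 8.19 / (81.1×10⁹ × 8.385×10^-4) = 4.155×10^-3 rad.

4.16 mrad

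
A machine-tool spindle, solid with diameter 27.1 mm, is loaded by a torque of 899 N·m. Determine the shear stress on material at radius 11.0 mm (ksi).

J = πd⁴/32 = π(0.0271)⁴/32 = 5.295×10^-8 m⁴.
Shear stress varies linearly with radius: τ = T·r/J = 899.0 × 0.0110 / 5.295×10^-8 = 1.868×10^8 Pa.

27.1 ksi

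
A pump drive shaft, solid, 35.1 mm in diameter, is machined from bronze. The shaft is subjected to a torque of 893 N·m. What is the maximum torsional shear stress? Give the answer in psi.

J = πd⁴/32 = π(0.0351)⁴/32 = 1.490×10^-7 m⁴.
τ_max = T·r/J = 893.0 × 0.0175 / 1.490×10^-7 = 1.052×10^8 Pa.

15300 psi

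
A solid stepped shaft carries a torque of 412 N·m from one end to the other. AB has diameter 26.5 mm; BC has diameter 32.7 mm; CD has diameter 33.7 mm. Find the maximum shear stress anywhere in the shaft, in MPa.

113 MPa

Under the same torque, τ_max = 16T/(πd³) is largest where d is smallest — segment AB (d = 26.5 mm).
τ_max = 16·412.0/(π·(0.0265)³) = 1.128×10^8 Pa.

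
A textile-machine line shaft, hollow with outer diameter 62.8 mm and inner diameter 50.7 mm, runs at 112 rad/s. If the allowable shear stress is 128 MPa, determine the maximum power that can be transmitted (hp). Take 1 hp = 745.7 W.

J = π(d_o⁴ − d_i⁴)/32 = π(0.0628⁴ − 0.0507⁴)/32 = 8.783×10^-7 m⁴.
T_max = τ_allow·J/r = 1.28×10^8 × 8.783×10^-7 / 0.0314 = 3580 N·m.
ω = 112 rad/s, so P_max = T_max·ω = 4.010×10^5 W.

538 hp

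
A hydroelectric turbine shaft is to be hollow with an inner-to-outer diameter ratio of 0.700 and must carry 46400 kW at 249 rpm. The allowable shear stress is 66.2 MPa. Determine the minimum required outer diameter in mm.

ω = 2π·249/60 = 26.08 rad/s, so T = P/ω = 46400×10³ / 26.08 = 1.779e6 N·m.
For a hollow shaft with d_i/d_o = 0.700: τ_max = 16T/(π d_o³ (1−k⁴)), so d_o = [16T/(π τ_allow (1−k⁴))]^(1/3) = [16·1.779e6/(π·6.62×10^7·0.7599)]^(1/3) = 0.5648 m.

565 mm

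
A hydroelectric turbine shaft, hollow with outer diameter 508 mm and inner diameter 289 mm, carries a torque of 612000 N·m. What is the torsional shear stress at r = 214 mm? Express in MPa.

J = π(d_o⁴ − d_i⁴)/32 = π(0.508⁴ − 0.289⁴)/32 = 5.853×10^-3 m⁴.
Shear stress varies linearly with radius: τ = T·r/J = 612000 × 0.214 / 5.853×10^-3 = 2.238×10^7 Pa.

22.4 MPa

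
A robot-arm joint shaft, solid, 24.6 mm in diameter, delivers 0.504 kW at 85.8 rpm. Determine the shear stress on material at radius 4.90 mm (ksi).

ω = 2π·85.8/60 = 8.985 rad/s, so T = P/ω = 0.504×10³ / 8.985 = 56.09 N·m.
J = πd⁴/32 = π(0.0246)⁴/32 = 3.595×10^-8 m⁴.
Shear stress varies linearly with radius: τ = T·r/J = 56.09 × 0.00490 / 3.595×10^-8 = 7.645×10^6 Pa.

1.11 ksi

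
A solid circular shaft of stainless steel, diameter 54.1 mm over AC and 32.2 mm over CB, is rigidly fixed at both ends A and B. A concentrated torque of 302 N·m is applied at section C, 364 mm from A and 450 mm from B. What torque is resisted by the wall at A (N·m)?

274 N·m

Compatibility: T_A·a/J_AC = T_B·b/J_CB with T_A + T_B = T₀.
J_AC = 8.41×10^-7 m⁴, J_CB = 1.06×10^-7 m⁴, so T_A = T₀·(J_AC/a)/((J_AC/a)+(J_CB/b)) = 274.2 N·m, T_B = 27.83 N·m.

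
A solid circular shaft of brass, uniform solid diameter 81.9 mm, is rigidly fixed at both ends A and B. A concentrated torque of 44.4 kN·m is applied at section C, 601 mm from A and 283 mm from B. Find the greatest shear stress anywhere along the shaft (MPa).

With uniform GJ and both ends fixed, compatibility θ_AC = θ_CB gives T_A·a = T_B·b, together with T_A + T_B = T₀.
T_A = T₀·b/(a+b) = 44400·283/884.0 = 14210 N·m; T_B = 30190 N·m.
τ in each portion: τ_AC = 1.32×10^8 Pa, τ_CB = 2.80×10^8 Pa; maximum is in CB.
τ_max = T_CB·r/J = 30190·0.0410/4.42×10^-6 = 2.798×10^8 Pa.

280 MPa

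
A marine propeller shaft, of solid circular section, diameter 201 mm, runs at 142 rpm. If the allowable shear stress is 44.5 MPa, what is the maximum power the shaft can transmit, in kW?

1060 kW

J = πd⁴/32 = π(0.201)⁴/32 = 1.602×10^-4 m⁴.
T_max = τ_allow·J/r = 4.45×10^7 × 1.602×10^-4 / 0.101 = 70950 N·m.
ω = 2π·142/60 = 14.87 rad/s, so P_max = T_max·ω = 1.055×10^6 W.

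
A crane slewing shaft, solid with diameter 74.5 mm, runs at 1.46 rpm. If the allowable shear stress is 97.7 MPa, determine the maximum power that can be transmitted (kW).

J = πd⁴/32 = π(0.0745)⁴/32 = 3.024×10^-6 m⁴.
T_max = τ_allow·J/r = 9.77×10^7 × 3.024×10^-6 / 0.0372 = 7932 N·m.
ω = 2π·1.46/60 = 0.1529 rad/s, so P_max = T_max·ω = 1213 W.

1.21 kW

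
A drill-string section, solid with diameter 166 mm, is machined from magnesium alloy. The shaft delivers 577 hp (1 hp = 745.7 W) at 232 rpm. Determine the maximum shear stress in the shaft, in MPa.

19.7 MPa

ω = 2π·232/60 = 24.29 rad/s, so T = P/ω = 577×745.7 / 24.29 = 17710 N·m.
J = πd⁴/32 = π(0.166)⁴/32 = 7.455×10^-5 m⁴.
τ_max = T·r/J = 17710 × 0.0830 / 7.455×10^-5 = 1.972×10^7 Pa.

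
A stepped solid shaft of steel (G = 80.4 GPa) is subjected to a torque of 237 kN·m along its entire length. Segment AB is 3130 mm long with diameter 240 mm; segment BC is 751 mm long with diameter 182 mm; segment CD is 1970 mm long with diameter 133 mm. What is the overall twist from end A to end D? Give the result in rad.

0.238 rad

J_AB = π(0.240)⁴/32 = 3.26×10^-4 m⁴; J_BC = π(0.182)⁴/32 = 1.08×10^-4 m⁴; J_CD = π(0.133)⁴/32 = 3.07×10^-5 m⁴.
θ = (T/G)·Σ L_i/J_i = (237000/80.4×10⁹)·(3.13/3.26×10^-4 + 0.751/1.08×10^-4 + 1.97/3.07×10^-5) = 0.2379 rad.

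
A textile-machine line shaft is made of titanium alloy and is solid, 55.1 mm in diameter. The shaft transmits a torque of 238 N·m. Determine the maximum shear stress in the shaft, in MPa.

J = πd⁴/32 = π(0.0551)⁴/32 = 9.049×10^-7 m⁴.
τ_max = T·r/J = 238.0 × 0.0276 / 9.049×10^-7 = 7.246×10^6 Pa.

7.25 MPa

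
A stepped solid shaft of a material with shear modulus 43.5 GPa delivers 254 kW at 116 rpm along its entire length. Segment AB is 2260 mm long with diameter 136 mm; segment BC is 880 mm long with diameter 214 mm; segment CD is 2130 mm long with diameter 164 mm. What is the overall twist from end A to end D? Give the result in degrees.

2.80°

ω = 2π·116/60 = 12.15 rad/s, so T = P/ω = 254×10³ / 12.15 = 20910 N·m.
J_AB = π(0.136)⁴/32 = 3.36×10^-5 m⁴; J_BC = π(0.214)⁴/32 = 2.06×10^-4 m⁴; J_CD = π(0.164)⁴/32 = 7.10×10^-5 m⁴.
θ = (T/G)·Σ L_i/J_i = (20910/43.5×10⁹)·(2.26/3.36×10^-5 + 0.880/2.06×10^-4 + 2.13/7.10×10^-5) = 0.04882 rad.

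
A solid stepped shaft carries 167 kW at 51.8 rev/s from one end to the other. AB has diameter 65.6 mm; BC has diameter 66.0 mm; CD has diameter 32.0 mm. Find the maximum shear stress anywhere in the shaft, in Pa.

7.97e7 Pa

ω = 2π·51.8 = 325.5 rad/s, so T = P/ω = 167×10³ / 325.5 = 513.1 N·m.
Under the same torque, τ_max = 16T/(πd³) is largest where d is smallest — segment CD (d = 32.0 mm).
τ_max = 16·513.1/(π·(0.0320)³) = 7.975×10^7 Pa.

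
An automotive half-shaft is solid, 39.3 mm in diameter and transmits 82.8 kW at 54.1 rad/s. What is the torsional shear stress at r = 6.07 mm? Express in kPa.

39700 kPa

ω = 54.1 rad/s, so T = P/ω = 82.8×10³ / 54.10 = 1530 N·m.
J = πd⁴/32 = π(0.0393)⁴/32 = 2.342×10^-7 m⁴.
Shear stress varies linearly with radius: τ = T·r/J = 1530 × 0.00607 / 2.342×10^-7 = 3.967×10^7 Pa.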